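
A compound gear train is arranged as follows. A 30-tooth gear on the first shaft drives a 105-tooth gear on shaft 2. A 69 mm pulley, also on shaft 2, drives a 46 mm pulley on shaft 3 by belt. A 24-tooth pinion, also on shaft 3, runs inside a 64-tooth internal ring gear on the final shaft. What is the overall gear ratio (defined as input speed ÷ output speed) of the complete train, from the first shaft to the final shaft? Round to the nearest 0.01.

6.22

Each stage contributes driven/driver: gear mesh 105/30 = 3.5, belt 46/69 = 0.66667, internal gear 64/24 = 2.6667.
Overall: 3.5 × 0.66667 × 2.6667 = 6.2222.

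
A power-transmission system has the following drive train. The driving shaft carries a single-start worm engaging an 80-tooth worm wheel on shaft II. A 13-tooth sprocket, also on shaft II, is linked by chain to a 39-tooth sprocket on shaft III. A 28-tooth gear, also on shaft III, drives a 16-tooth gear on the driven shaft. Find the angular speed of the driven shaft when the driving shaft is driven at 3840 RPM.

28 RPM

worm 80/1 = 80 → 3840/80 = 48 RPM
chain 39/13 = 3 → 48/3 = 16 RPM
gear mesh 16/28 = 0.57143 → 16/0.57143 = 28 RPM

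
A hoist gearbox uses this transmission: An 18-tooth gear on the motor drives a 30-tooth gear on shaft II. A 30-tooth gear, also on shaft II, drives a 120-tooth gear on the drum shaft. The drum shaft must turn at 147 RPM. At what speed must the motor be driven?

Overall ratio R = 1.6667 × 4 = 6.6667.
Required input speed = output speed × R = 147 × 6.6667 = 980 RPM.

980 RPM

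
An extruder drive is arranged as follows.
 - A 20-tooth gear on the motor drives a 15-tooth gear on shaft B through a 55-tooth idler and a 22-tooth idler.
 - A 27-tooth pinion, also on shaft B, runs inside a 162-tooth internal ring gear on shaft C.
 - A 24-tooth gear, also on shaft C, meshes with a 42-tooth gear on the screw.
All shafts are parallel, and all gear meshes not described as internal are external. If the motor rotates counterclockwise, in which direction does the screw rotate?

counterclockwise

the motor → shaft B: driver → idler → idler → driven is 3 external meshes, 3 reversals → CW.
shaft B → shaft C: internal mesh, same direction → CW.
shaft C → the screw: external mesh, 1 reversal → CCW.
4 reversals in total — an even number — so the screw turns the same way as the motor.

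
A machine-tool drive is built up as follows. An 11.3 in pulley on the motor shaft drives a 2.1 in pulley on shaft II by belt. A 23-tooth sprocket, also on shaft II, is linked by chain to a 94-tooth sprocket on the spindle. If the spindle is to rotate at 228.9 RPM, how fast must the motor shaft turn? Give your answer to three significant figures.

Overall ratio R = 0.18584 × 4.087 = 0.75952.
Required input speed = output speed × R = 228.9 × 0.75952 = 173.85 RPM.

174 RPM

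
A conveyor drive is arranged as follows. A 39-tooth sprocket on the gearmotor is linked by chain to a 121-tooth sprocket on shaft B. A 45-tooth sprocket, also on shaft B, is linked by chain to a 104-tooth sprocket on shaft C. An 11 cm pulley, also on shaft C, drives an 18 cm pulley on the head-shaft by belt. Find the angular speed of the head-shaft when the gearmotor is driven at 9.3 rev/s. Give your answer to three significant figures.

the gearmotor → shaft B (chain, 121/39): 9.3 ÷ 3.1026 = 2.9975 rev/s
shaft B → shaft C (chain, 104/45): 2.9975 ÷ 2.3111 = 1.297 rev/s
shaft C → the head-shaft (belt, 18/11): 1.297 ÷ 1.6364 = 0.79261 rev/s

0.793 rev/s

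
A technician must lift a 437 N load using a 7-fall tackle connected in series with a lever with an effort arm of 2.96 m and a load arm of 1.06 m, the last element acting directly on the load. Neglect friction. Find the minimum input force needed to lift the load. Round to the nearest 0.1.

Block-and-tackle MA = number of supporting rope parts = 7.
Lever MA = effort arm / load arm = 2.96/1.06 = 2.7925.
Combined ideal MA = 7 × 2.7925 = 19.547.
Effort = load / MA = 437 / 19.547 = 22.356 N.

22.4 N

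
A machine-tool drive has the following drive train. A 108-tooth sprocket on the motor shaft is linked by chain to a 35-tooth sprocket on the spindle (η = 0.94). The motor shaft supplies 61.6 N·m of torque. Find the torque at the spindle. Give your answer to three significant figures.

Chain: ratio = 35/108 = 0.32407; torque at the spindle = 61.6 × 0.32407 × 0.94 = 18.765 N·m.

18.8 N·m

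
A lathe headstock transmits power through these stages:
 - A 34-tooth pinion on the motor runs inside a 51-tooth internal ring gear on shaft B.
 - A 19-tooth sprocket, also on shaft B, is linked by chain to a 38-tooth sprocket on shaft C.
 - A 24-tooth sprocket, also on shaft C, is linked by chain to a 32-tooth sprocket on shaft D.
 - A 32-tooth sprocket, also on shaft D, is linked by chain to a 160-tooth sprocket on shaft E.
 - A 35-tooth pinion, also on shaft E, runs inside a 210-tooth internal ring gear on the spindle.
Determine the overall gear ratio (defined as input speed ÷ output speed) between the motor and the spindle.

120

Each stage contributes driven/driver: internal gear 51/34 = 1.5, chain 38/19 = 2, chain 32/24 = 1.3333, chain 160/32 = 5, internal gear 210/35 = 6.
Overall: 1.5 × 2 × 1.3333 × 5 × 6 = 120.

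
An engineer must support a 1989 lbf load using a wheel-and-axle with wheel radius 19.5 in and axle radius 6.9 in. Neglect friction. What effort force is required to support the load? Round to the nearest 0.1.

703.8 lbf

Wheel-and-axle MA = R/r = 19.5/6.9 = 2.8261.
Effort = load / MA = 1989 / 2.8261 = 703.8 lbf.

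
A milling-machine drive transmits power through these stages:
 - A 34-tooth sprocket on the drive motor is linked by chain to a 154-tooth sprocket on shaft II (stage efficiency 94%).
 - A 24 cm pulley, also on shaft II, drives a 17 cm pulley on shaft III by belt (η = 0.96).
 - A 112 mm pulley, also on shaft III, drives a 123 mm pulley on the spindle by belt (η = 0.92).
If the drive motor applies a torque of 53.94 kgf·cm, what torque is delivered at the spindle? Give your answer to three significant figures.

After the chain (154/34): 53.94 × 4.5294 × 0.94 = 229.66 kgf·cm
After the belt (17/24): 229.66 × 0.70833 × 0.96 = 156.17 kgf·cm
After the belt (123/112): 156.17 × 1.0982 × 0.92 = 157.78 kgf·cm

158 kgf·cm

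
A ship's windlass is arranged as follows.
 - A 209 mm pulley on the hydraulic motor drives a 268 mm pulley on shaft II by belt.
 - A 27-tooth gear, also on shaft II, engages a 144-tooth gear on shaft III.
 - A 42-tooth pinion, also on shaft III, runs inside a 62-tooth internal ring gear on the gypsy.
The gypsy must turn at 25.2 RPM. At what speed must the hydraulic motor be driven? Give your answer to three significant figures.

Overall ratio R = 1.2823 × 5.3333 × 1.4762 = 10.096.
Required input speed = output speed × R = 25.2 × 10.096 = 254.41 RPM.

254 RPM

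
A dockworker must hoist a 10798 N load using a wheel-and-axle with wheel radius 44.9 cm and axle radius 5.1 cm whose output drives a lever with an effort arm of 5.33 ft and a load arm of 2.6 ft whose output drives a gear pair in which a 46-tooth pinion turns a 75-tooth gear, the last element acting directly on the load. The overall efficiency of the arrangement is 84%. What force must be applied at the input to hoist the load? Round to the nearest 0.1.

Wheel-and-axle MA = R/r = 44.9/5.1 = 8.8039.
Lever MA = effort arm / load arm = 5.33/2.6 = 2.05.
Gear pair MA = 75/46 = 1.6304.
Combined ideal MA = 8.8039 × 2.05 × 1.6304 = 29.426.
Actual MA = 29.426 × 0.84 = 24.718.
Effort = load / actual MA = 10798 / 24.718 = 436.85 N.

436.8 N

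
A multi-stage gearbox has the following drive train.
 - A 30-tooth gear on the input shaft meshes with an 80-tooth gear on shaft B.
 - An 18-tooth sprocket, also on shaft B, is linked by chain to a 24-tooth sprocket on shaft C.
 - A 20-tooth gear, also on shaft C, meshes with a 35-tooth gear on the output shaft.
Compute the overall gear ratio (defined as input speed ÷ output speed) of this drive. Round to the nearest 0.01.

6.22

Each stage contributes driven/driver: gear mesh 80/30 = 2.6667, chain 24/18 = 1.3333, gear mesh 35/20 = 1.75.
Overall: 2.6667 × 1.3333 × 1.75 = 6.2222.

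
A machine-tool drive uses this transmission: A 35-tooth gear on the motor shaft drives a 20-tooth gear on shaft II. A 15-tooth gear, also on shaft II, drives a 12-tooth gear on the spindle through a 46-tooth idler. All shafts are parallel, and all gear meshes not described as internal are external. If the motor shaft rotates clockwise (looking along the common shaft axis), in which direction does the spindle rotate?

the motor shaft → shaft II: external mesh, 1 reversal → CCW.
shaft II → the spindle: driver → idler → driven is 2 external meshes, 2 reversals → CCW.
3 reversals in total — an odd number — so the spindle turns opposite to the motor shaft.

anticlockwise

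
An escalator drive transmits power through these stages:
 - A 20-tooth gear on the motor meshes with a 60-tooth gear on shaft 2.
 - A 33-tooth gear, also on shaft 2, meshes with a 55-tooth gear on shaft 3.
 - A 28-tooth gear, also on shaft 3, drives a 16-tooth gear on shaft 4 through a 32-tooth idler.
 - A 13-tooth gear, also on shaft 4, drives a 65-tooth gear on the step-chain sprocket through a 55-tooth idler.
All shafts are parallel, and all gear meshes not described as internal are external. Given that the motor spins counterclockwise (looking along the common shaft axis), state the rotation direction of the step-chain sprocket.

counterclockwise

the motor → shaft 2: external mesh, 1 reversal → CW.
shaft 2 → shaft 3: external mesh, 1 reversal → CCW.
shaft 3 → shaft 4: driver → idler → driven is 2 external meshes, 2 reversals → CCW.
shaft 4 → the step-chain sprocket: driver → idler → driven is 2 external meshes, 2 reversals → CCW.
6 reversals in total — an even number — so the step-chain sprocket turns the same way as the motor.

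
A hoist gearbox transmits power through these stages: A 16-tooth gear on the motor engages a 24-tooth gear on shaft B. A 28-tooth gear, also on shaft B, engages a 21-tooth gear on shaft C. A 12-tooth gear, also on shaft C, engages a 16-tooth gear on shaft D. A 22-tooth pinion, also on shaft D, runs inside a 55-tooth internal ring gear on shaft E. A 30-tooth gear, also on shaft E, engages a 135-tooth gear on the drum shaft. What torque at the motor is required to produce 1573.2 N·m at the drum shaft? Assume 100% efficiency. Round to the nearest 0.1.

Overall ratio R = 1.5 × 0.75 × 1.3333 × 2.5 × 4.5 = 16.875.
Input torque = output torque / R = 1573.2 / 16.875 = 93.227 N·m.

93.2 N·m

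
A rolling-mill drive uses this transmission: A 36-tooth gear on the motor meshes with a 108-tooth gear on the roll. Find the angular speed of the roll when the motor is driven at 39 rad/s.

gear mesh 108/36 = 3 → 39/3 = 13 rad/s

13 rad/s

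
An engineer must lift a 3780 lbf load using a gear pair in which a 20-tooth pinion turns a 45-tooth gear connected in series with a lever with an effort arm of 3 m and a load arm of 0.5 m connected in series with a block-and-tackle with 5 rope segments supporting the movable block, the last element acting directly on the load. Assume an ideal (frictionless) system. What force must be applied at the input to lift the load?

Gear pair MA = 45/20 = 2.25.
Lever MA = effort arm / load arm = 3/0.5 = 6.
Block-and-tackle MA = number of supporting rope parts = 5.
Combined ideal MA = 2.25 × 6 × 5 = 67.5.
Effort = load / MA = 3780 / 67.5 = 56 lbf.

56 lbf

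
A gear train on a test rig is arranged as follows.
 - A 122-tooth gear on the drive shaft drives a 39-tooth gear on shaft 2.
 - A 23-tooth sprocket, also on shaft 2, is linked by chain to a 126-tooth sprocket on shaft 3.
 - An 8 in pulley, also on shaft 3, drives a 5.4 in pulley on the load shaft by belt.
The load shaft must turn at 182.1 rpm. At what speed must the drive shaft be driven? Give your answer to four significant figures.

Overall ratio R = 0.31967 × 5.4783 × 0.675 = 1.1821.
Required input speed = output speed × R = 182.1 × 1.1821 = 215.26 rpm.

215.3 rpm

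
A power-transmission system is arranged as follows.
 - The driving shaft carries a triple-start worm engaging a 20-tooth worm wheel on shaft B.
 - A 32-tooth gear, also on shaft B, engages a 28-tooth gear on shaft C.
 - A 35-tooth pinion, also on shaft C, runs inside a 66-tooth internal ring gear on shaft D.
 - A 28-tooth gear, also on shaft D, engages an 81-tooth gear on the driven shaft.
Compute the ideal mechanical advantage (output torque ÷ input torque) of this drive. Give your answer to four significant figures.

31.82

Each stage contributes driven/driver: worm 20/3 = 6.6667, gear mesh 28/32 = 0.875, internal gear 66/35 = 1.8857, gear mesh 81/28 = 2.8929.
Overall: 6.6667 × 0.875 × 1.8857 × 2.8929 = 31.821.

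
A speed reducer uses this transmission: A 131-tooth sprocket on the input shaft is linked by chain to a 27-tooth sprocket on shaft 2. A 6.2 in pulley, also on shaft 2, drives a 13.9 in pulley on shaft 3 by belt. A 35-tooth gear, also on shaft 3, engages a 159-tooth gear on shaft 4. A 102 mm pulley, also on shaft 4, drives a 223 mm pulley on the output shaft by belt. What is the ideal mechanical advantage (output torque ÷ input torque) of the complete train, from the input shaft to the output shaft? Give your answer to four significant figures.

4.589

Each stage contributes driven/driver: chain 27/131 = 0.20611, belt 13.9/6.2 = 2.2419, gear mesh 159/35 = 4.5429, belt 223/102 = 2.1863.
Overall: 0.20611 × 2.2419 × 4.5429 × 2.1863 = 4.5893.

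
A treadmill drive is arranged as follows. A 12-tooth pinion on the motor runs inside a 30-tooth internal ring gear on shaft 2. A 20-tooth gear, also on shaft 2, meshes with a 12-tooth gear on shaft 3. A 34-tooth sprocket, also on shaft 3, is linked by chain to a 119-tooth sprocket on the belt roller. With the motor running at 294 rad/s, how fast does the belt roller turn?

internal gear 30/12 = 2.5 → 294/2.5 = 117.6 rad/s
gear mesh 12/20 = 0.6 → 117.6/0.6 = 196 rad/s
chain 119/34 = 3.5 → 196/3.5 = 56 rad/s

56 rad/s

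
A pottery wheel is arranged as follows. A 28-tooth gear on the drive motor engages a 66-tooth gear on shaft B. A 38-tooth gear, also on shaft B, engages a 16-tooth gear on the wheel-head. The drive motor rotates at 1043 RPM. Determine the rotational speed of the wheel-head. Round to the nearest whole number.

Gear mesh: ratio = 66/28 = 2.3571, so shaft B turns at 1043 / 2.3571 = 442.48 RPM.
Gear mesh: ratio = 16/38 = 0.42105, so the wheel-head turns at 442.48 / 0.42105 = 1050.9 RPM.

1051 RPM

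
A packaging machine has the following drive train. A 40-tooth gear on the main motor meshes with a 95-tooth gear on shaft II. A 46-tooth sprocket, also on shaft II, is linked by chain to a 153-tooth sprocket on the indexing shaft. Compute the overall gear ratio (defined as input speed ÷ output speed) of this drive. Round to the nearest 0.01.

7.90

Each stage contributes driven/driver: gear mesh 95/40 = 2.375, chain 153/46 = 3.3261.
Overall: 2.375 × 3.3261 = 7.8995.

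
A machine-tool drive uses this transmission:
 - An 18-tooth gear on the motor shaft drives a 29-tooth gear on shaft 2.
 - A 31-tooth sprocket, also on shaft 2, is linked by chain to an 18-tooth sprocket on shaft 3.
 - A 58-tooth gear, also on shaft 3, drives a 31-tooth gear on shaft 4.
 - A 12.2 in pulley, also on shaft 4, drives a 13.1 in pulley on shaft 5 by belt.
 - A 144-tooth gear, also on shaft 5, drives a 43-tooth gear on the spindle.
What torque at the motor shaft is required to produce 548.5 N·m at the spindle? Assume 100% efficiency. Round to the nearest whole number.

3421 N·m

Overall ratio R = 1.6111 × 0.58065 × 0.53448 × 1.0738 × 0.29861 = 0.16032.
Input torque = output torque / R = 548.5 / 0.16032 = 3421.3 N·m.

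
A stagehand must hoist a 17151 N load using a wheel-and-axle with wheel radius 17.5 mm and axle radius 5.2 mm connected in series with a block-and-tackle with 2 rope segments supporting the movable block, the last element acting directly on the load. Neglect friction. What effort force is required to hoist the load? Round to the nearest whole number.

Wheel-and-axle MA = R/r = 17.5/5.2 = 3.3654.
Block-and-tackle MA = number of supporting rope parts = 2.
Combined ideal MA = 3.3654 × 2 = 6.7308.
Effort = load / MA = 17151 / 6.7308 = 2548.1 N.

2548 N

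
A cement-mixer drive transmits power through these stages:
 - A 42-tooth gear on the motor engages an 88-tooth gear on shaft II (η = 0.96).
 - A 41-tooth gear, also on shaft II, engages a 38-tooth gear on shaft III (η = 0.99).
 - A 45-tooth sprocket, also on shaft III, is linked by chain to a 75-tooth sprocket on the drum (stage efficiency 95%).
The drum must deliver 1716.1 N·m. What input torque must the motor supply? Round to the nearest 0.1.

Overall ratio R = 2.0952 × 0.92683 × 1.6667 = 3.2365; overall efficiency η = 0.96 × 0.99 × 0.95 = 0.9029.
Input torque = output torque / (R × η) = 1716.1 / (3.2365 × 0.9029) = 587.26 N·m.

587.3 N·m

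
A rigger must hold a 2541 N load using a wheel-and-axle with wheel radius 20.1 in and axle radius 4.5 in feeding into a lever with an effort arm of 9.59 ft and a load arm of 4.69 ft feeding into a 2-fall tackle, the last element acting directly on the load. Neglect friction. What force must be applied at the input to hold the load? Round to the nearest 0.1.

Wheel-and-axle MA = R/r = 20.1/4.5 = 4.4667.
Lever MA = effort arm / load arm = 9.59/4.69 = 2.0448.
Block-and-tackle MA = number of supporting rope parts = 2.
Combined ideal MA = 4.4667 × 2.0448 × 2 = 18.267.
Effort = load / MA = 2541 / 18.267 = 139.11 N.

139.1 N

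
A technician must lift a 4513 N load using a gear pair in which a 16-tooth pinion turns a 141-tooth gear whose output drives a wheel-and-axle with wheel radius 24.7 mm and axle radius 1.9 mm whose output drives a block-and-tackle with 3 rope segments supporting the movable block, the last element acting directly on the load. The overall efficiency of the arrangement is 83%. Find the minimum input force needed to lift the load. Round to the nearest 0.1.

Gear pair MA = 141/16 = 8.8125.
Wheel-and-axle MA = R/r = 24.7/1.9 = 13.
Block-and-tackle MA = number of supporting rope parts = 3.
Combined ideal MA = 8.8125 × 13 × 3 = 343.69.
Actual MA = 343.69 × 0.83 = 285.26.
Effort = load / actual MA = 4513 / 285.26 = 15.821 N.

15.8 N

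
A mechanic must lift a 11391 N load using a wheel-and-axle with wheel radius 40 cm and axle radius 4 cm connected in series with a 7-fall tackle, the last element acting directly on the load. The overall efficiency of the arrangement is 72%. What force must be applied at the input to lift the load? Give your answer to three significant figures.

226 N

Wheel-and-axle MA = R/r = 40/4 = 10.
Block-and-tackle MA = number of supporting rope parts = 7.
Combined ideal MA = 10 × 7 = 70.
Actual MA = 70 × 0.72 = 50.4.
Effort = load / actual MA = 11391 / 50.4 = 226.01 N.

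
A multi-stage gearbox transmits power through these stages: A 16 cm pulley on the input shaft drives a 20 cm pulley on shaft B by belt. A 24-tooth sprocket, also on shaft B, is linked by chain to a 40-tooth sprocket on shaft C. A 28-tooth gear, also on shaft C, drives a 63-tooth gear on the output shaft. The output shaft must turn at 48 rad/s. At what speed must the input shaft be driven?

225 rad/s

Overall ratio R = 1.25 × 1.6667 × 2.25 = 4.6875.
Required input speed = output speed × R = 48 × 4.6875 = 225 rad/s.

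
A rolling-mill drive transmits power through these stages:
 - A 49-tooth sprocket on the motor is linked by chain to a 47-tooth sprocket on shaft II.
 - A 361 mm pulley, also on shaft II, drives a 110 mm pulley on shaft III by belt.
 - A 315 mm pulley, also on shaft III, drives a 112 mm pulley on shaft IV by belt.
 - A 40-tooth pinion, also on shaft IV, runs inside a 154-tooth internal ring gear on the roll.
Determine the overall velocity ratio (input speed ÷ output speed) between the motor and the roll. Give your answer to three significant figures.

Each stage contributes driven/driver: chain 47/49 = 0.95918, belt 110/361 = 0.30471, belt 112/315 = 0.35556, internal gear 154/40 = 3.85.
Overall: 0.95918 × 0.30471 × 0.35556 × 3.85 = 0.40009.

0.400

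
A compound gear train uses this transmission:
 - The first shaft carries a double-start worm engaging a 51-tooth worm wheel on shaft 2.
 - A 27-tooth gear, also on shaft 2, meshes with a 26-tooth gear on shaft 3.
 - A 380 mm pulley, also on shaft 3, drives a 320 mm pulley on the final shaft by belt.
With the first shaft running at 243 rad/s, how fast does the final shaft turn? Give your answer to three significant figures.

the first shaft → shaft 2 (worm, 51/2): 243 ÷ 25.5 = 9.5294 rad/s
shaft 2 → shaft 3 (gear mesh, 26/27): 9.5294 ÷ 0.96296 = 9.8959 rad/s
shaft 3 → the final shaft (belt, 320/380): 9.8959 ÷ 0.84211 = 11.751 rad/s

11.8 rad/s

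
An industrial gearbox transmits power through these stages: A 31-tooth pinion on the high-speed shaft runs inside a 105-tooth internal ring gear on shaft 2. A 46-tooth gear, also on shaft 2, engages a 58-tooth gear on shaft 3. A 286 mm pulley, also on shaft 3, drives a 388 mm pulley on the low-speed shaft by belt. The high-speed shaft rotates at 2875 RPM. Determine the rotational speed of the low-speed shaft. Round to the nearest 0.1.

the high-speed shaft → shaft 2 (internal gear, 105/31): 2875 ÷ 3.3871 = 848.81 RPM
shaft 2 → shaft 3 (gear mesh, 58/46): 848.81 ÷ 1.2609 = 673.19 RPM
shaft 3 → the low-speed shaft (belt, 388/286): 673.19 ÷ 1.3566 = 496.22 RPM

496.2 RPM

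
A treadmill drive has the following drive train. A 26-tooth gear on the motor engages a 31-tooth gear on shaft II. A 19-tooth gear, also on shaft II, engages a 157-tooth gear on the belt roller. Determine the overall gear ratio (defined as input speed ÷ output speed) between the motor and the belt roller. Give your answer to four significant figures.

Each stage contributes driven/driver: gear mesh 31/26 = 1.1923, gear mesh 157/19 = 8.2632.
Overall: 1.1923 × 8.2632 = 9.8522.

9.852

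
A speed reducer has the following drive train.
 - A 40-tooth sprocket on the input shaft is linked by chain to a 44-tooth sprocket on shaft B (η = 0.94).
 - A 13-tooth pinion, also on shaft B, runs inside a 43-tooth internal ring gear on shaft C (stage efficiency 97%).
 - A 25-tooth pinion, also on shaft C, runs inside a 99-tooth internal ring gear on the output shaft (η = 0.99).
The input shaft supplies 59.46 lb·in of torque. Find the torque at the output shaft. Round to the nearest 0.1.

After the chain (44/40): 59.46 × 1.1 × 0.94 = 61.482 lb·in
After the internal gear (43/13): 61.482 × 3.3077 × 0.97 = 197.26 lb·in
After the internal gear (99/25): 197.26 × 3.96 × 0.99 = 773.34 lb·in

773.3 lb·in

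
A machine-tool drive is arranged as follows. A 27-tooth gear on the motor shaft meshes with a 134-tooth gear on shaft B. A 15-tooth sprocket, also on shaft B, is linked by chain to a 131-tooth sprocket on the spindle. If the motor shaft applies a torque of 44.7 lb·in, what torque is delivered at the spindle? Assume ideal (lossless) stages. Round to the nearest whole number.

After the gear mesh (134/27): 44.7 × 4.963 = 221.84 lb·in
After the chain (131/15): 221.84 × 8.7333 = 1937.4 lb·in

1937 lb·in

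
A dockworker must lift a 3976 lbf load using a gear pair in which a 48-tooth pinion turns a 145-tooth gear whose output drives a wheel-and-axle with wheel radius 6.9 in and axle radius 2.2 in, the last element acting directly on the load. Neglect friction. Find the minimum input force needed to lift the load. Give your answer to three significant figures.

Gear pair MA = 145/48 = 3.0208.
Wheel-and-axle MA = R/r = 6.9/2.2 = 3.1364.
Combined ideal MA = 3.0208 × 3.1364 = 9.4744.
Effort = load / MA = 3976 / 9.4744 = 419.66 lbf.

420 lbf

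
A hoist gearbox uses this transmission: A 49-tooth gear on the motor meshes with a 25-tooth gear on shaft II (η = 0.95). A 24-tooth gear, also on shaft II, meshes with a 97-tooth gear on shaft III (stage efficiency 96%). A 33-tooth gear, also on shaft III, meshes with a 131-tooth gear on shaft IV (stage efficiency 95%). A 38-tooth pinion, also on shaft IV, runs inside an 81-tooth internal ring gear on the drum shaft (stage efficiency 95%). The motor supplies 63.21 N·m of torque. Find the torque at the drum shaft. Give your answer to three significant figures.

After the gear mesh (25/49): 63.21 × 0.5102 × 0.95 = 30.637 N·m
After the gear mesh (97/24): 30.637 × 4.0417 × 0.96 = 118.87 N·m
After the gear mesh (131/33): 118.87 × 3.9697 × 0.95 = 448.3 N·m
After the internal gear (81/38): 448.3 × 2.1316 × 0.95 = 907.8 N·m

908 N·m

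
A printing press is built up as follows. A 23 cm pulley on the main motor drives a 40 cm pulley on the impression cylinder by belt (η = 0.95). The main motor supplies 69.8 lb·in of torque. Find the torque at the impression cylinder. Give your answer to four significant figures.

After the belt (40/23): 69.8 × 1.7391 × 0.95 = 115.32 lb·in

115.3 lb·in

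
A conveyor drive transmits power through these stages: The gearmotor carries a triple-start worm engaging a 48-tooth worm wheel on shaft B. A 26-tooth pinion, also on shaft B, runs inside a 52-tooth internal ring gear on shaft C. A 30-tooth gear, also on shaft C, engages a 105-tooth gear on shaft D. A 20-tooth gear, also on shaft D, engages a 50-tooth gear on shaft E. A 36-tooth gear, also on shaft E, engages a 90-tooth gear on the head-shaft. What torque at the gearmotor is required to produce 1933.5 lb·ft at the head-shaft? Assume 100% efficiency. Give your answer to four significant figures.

2.762 lb·ft

Overall ratio R = 16 × 2 × 3.5 × 2.5 × 2.5 = 700.
Input torque = output torque / R = 1933.5 / 700 = 2.7621 lb·ft.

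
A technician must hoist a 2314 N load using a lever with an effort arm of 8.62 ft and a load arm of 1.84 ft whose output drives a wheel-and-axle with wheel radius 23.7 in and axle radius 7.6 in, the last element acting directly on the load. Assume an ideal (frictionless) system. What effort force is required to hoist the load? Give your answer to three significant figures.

158 N

Lever MA = effort arm / load arm = 8.62/1.84 = 4.6848.
Wheel-and-axle MA = R/r = 23.7/7.6 = 3.1184.
Combined ideal MA = 4.6848 × 3.1184 = 14.609.
Effort = load / MA = 2314 / 14.609 = 158.39 N.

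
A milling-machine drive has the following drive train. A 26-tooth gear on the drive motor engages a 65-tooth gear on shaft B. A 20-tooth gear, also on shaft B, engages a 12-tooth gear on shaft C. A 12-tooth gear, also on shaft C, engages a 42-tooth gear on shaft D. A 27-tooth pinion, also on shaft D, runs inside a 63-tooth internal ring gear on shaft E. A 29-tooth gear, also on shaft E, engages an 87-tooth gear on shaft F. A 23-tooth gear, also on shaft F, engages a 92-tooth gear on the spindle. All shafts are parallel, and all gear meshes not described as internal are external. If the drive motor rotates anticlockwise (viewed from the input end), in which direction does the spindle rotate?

clockwise

the drive motor → shaft B: external mesh, 1 reversal → CW.
shaft B → shaft C: external mesh, 1 reversal → CCW.
shaft C → shaft D: external mesh, 1 reversal → CW.
shaft D → shaft E: internal mesh, same direction → CW.
shaft E → shaft F: external mesh, 1 reversal → CCW.
shaft F → the spindle: external mesh, 1 reversal → CW.
5 reversals in total — an odd number — so the spindle turns opposite to the drive motor.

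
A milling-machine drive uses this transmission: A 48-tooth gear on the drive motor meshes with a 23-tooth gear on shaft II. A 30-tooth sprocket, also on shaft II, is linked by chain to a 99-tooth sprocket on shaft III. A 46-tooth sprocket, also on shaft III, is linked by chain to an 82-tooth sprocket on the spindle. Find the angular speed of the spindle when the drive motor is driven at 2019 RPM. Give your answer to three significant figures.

gear mesh 23/48 = 0.47917 → 2019/0.47917 = 4213.6 RPM
chain 99/30 = 3.3 → 4213.6/3.3 = 1276.8 RPM
chain 82/46 = 1.7826 → 1276.8/1.7826 = 716.27 RPM

716 RPM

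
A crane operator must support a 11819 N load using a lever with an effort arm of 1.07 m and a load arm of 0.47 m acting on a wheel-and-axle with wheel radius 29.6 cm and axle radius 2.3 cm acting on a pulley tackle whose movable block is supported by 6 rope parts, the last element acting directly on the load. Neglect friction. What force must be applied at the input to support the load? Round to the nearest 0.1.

67.2 N

Lever MA = effort arm / load arm = 1.07/0.47 = 2.2766.
Wheel-and-axle MA = R/r = 29.6/2.3 = 12.87.
Block-and-tackle MA = number of supporting rope parts = 6.
Combined ideal MA = 2.2766 × 12.87 × 6 = 175.79.
Effort = load / MA = 11819 / 175.79 = 67.233 N.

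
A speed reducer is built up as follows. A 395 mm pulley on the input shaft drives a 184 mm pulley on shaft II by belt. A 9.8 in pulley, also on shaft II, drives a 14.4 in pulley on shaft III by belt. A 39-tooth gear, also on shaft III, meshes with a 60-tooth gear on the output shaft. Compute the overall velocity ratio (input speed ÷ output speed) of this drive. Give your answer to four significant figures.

Each stage contributes driven/driver: belt 184/395 = 0.46582, belt 14.4/9.8 = 1.4694, gear mesh 60/39 = 1.5385.
Overall: 0.46582 × 1.4694 × 1.5385 = 1.053.

1.053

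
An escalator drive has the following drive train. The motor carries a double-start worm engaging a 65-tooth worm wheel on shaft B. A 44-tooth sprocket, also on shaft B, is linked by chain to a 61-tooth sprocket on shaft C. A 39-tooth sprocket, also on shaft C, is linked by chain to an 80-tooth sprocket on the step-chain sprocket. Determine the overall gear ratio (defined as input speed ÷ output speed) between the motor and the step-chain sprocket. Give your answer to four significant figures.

92.42

Each stage contributes driven/driver: worm 65/2 = 32.5, chain 61/44 = 1.3864, chain 80/39 = 2.0513.
Overall: 32.5 × 1.3864 × 2.0513 = 92.424.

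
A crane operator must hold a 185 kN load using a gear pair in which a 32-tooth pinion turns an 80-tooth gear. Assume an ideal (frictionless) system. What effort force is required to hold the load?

Gear pair MA = 80/32 = 2.5.
Effort = load / MA = 185 / 2.5 = 74 kN.

74 kN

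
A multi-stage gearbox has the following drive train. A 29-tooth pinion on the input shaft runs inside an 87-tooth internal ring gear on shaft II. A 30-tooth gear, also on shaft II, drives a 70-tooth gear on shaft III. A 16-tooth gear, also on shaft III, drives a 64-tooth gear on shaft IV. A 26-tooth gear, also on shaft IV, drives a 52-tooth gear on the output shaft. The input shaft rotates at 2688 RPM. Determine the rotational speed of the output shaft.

48 RPM

Internal gear: ratio = 87/29 = 3, so shaft II turns at 2688 / 3 = 896 RPM.
Gear mesh: ratio = 70/30 = 2.3333, so shaft III turns at 896 / 2.3333 = 384 RPM.
Gear mesh: ratio = 64/16 = 4, so shaft IV turns at 384 / 4 = 96 RPM.
Gear mesh: ratio = 52/26 = 2, so the output shaft turns at 96 / 2 = 48 RPM.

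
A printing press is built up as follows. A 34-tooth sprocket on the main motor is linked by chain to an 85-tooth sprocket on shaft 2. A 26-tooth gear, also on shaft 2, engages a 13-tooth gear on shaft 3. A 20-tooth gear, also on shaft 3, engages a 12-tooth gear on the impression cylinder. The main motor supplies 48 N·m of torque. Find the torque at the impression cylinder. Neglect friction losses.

chain 85/34 = 2.5 → τ = 48·2.5 = 120 N·m
gear mesh 13/26 = 0.5 → τ = 120·0.5 = 60 N·m
gear mesh 12/20 = 0.6 → τ = 60·0.6 = 36 N·m

36 N·m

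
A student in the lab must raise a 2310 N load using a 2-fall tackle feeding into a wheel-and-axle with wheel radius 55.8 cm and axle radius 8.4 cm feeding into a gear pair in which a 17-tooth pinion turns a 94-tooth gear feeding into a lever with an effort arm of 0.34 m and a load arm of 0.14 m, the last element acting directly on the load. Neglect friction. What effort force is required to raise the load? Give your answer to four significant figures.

12.95 N

Block-and-tackle MA = number of supporting rope parts = 2.
Wheel-and-axle MA = R/r = 55.8/8.4 = 6.6429.
Gear pair MA = 94/17 = 5.5294.
Lever MA = effort arm / load arm = 0.34/0.14 = 2.4286.
Combined ideal MA = 2 × 6.6429 × 5.5294 × 2.4286 = 178.41.
Effort = load / MA = 2310 / 178.41 = 12.948 N.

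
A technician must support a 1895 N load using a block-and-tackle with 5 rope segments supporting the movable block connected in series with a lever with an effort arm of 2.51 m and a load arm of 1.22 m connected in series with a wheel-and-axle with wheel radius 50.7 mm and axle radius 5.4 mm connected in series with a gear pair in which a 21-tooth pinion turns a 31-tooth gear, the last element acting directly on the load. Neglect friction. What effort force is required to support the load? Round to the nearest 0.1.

Block-and-tackle MA = number of supporting rope parts = 5.
Lever MA = effort arm / load arm = 2.51/1.22 = 2.0574.
Wheel-and-axle MA = R/r = 50.7/5.4 = 9.3889.
Gear pair MA = 31/21 = 1.4762.
Combined ideal MA = 5 × 2.0574 × 9.3889 × 1.4762 = 142.57.
Effort = load / MA = 1895 / 142.57 = 13.291 N.

13.3 N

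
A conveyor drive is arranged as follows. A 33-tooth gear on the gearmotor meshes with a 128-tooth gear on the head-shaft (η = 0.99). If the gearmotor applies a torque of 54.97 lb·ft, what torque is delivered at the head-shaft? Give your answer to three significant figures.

After the gear mesh (128/33): 54.97 × 3.8788 × 0.99 = 211.08 lb·ft

211 lb·ft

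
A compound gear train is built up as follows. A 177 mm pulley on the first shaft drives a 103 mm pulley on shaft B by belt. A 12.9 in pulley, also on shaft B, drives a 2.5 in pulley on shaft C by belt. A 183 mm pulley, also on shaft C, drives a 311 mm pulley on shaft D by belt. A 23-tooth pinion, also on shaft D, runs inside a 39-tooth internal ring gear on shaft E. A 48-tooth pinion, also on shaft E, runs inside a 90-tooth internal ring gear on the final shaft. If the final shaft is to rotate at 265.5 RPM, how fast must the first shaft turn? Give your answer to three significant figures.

162 RPM

Overall ratio R = 0.58192 × 0.1938 × 1.6995 × 1.6957 × 1.875 = 0.60934.
Required input speed = output speed × R = 265.5 × 0.60934 = 161.78 RPM.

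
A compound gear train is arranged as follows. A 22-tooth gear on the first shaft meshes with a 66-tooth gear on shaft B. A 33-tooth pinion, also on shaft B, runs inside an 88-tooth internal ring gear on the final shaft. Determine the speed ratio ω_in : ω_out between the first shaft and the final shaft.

Each stage contributes driven/driver: gear mesh 66/22 = 3, internal gear 88/33 = 2.6667.
Overall: 3 × 2.6667 = 8.

8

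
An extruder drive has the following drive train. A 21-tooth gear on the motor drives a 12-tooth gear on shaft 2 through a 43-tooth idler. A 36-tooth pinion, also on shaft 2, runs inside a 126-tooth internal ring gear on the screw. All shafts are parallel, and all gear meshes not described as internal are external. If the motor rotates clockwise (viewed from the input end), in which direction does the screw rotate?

clockwise

the motor → shaft 2: driver → idler → driven is 2 external meshes, 2 reversals → CW.
shaft 2 → the screw: internal mesh, same direction → CW.
2 reversals in total — an even number — so the screw turns the same way as the motor.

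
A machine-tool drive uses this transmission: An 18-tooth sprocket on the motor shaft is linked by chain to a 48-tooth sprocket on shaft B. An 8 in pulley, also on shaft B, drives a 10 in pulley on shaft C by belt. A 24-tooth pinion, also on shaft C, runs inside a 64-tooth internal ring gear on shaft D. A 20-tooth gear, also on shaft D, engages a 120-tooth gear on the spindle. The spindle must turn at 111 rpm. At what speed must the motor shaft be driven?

Overall ratio R = 2.6667 × 1.25 × 2.6667 × 6 = 53.333.
Required input speed = output speed × R = 111 × 53.333 = 5920 rpm.

5920 rpm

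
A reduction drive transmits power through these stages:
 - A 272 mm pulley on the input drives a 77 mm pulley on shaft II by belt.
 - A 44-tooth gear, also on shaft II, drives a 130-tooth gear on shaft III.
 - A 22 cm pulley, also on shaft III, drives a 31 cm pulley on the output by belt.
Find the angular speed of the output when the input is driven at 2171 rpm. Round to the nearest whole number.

1842 rpm

Belt: ratio = 77/272 = 0.28309, so shaft II turns at 2171 / 0.28309 = 7669 rpm.
Gear mesh: ratio = 130/44 = 2.9545, so shaft III turns at 7669 / 2.9545 = 2595.7 rpm.
Belt: ratio = 31/22 = 1.4091, so the output turns at 2595.7 / 1.4091 = 1842.1 rpm.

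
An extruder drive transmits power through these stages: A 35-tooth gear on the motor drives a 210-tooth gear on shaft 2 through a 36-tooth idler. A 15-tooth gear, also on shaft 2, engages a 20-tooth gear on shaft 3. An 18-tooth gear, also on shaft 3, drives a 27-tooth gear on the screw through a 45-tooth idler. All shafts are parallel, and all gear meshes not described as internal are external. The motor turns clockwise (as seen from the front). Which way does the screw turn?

the motor → shaft 2: driver → idler → driven is 2 external meshes, 2 reversals → CW.
shaft 2 → shaft 3: external mesh, 1 reversal → CCW.
shaft 3 → the screw: driver → idler → driven is 2 external meshes, 2 reversals → CCW.
5 reversals in total — an odd number — so the screw turns opposite to the motor.

counterclockwise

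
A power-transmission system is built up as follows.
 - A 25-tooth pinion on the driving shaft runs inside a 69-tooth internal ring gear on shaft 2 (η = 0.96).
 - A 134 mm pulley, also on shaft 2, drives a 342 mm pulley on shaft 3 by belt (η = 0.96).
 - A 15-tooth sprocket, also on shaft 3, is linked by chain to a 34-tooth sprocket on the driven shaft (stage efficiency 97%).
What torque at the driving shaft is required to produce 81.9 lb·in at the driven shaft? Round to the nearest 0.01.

Overall ratio R = 2.76 × 2.5522 × 2.2667 = 15.967; overall efficiency η = 0.96 × 0.96 × 0.97 = 0.8940.
Input torque = output torque / (R × η) = 81.9 / (15.967 × 0.8940) = 5.7379 lb·in.

5.74 lb·in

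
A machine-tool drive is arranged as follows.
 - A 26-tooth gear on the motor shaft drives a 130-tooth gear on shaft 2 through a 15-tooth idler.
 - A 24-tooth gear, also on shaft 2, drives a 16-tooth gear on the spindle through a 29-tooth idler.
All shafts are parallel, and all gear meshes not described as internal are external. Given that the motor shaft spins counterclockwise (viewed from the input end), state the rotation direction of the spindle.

the motor shaft → shaft 2: driver → idler → driven is 2 external meshes, 2 reversals → CCW.
shaft 2 → the spindle: driver → idler → driven is 2 external meshes, 2 reversals → CCW.
4 reversals in total — an even number — so the spindle turns the same way as the motor shaft.

counterclockwise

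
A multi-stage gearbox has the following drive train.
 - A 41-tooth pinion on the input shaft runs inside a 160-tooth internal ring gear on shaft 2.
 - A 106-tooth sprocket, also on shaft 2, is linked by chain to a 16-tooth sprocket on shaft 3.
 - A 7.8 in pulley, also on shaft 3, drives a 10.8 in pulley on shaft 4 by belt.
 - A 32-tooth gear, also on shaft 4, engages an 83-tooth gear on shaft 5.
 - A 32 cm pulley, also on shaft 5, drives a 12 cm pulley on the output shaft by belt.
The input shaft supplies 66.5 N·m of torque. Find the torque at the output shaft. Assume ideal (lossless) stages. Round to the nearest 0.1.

After the internal gear (160/41): 66.5 × 3.9024 = 259.51 N·m
After the chain (16/106): 259.51 × 0.15094 = 39.172 N·m
After the belt (10.8/7.8): 39.172 × 1.3846 = 54.238 N·m
After the gear mesh (83/32): 54.238 × 2.5938 = 140.68 N·m
After the belt (12/32): 140.68 × 0.375 = 52.755 N·m

52.8 N·m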